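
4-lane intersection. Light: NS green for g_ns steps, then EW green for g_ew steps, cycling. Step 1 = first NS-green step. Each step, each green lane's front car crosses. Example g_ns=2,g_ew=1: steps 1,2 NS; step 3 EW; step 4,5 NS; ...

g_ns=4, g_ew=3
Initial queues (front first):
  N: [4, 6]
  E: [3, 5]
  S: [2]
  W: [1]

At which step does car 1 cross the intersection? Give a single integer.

Step 1 [NS]: N:car4-GO,E:wait,S:car2-GO,W:wait | queues: N=1 E=2 S=0 W=1
Step 2 [NS]: N:car6-GO,E:wait,S:empty,W:wait | queues: N=0 E=2 S=0 W=1
Step 3 [NS]: N:empty,E:wait,S:empty,W:wait | queues: N=0 E=2 S=0 W=1
Step 4 [NS]: N:empty,E:wait,S:empty,W:wait | queues: N=0 E=2 S=0 W=1
Step 5 [EW]: N:wait,E:car3-GO,S:wait,W:car1-GO | queues: N=0 E=1 S=0 W=0
Step 6 [EW]: N:wait,E:car5-GO,S:wait,W:empty | queues: N=0 E=0 S=0 W=0
Car 1 crosses at step 5

5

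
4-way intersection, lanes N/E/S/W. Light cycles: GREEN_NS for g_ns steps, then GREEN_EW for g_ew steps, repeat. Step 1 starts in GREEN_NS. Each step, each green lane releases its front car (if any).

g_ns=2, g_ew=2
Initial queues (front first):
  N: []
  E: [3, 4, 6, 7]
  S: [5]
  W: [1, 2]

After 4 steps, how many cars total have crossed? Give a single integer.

Answer: 5

Derivation:
Step 1 [NS]: N:empty,E:wait,S:car5-GO,W:wait | queues: N=0 E=4 S=0 W=2
Step 2 [NS]: N:empty,E:wait,S:empty,W:wait | queues: N=0 E=4 S=0 W=2
Step 3 [EW]: N:wait,E:car3-GO,S:wait,W:car1-GO | queues: N=0 E=3 S=0 W=1
Step 4 [EW]: N:wait,E:car4-GO,S:wait,W:car2-GO | queues: N=0 E=2 S=0 W=0
Cars crossed by step 4: 5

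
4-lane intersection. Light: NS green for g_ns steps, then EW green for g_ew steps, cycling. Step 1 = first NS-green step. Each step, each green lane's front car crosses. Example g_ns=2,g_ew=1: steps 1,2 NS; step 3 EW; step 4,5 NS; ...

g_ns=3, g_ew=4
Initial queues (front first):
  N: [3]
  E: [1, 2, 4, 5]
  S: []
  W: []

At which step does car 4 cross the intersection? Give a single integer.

Step 1 [NS]: N:car3-GO,E:wait,S:empty,W:wait | queues: N=0 E=4 S=0 W=0
Step 2 [NS]: N:empty,E:wait,S:empty,W:wait | queues: N=0 E=4 S=0 W=0
Step 3 [NS]: N:empty,E:wait,S:empty,W:wait | queues: N=0 E=4 S=0 W=0
Step 4 [EW]: N:wait,E:car1-GO,S:wait,W:empty | queues: N=0 E=3 S=0 W=0
Step 5 [EW]: N:wait,E:car2-GO,S:wait,W:empty | queues: N=0 E=2 S=0 W=0
Step 6 [EW]: N:wait,E:car4-GO,S:wait,W:empty | queues: N=0 E=1 S=0 W=0
Step 7 [EW]: N:wait,E:car5-GO,S:wait,W:empty | queues: N=0 E=0 S=0 W=0
Car 4 crosses at step 6

6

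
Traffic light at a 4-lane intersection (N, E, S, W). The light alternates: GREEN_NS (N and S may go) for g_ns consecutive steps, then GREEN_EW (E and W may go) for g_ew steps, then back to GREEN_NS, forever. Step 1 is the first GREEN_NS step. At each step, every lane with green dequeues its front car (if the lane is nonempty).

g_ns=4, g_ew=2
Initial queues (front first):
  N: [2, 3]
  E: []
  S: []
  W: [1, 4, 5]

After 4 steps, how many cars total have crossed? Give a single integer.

Answer: 2

Derivation:
Step 1 [NS]: N:car2-GO,E:wait,S:empty,W:wait | queues: N=1 E=0 S=0 W=3
Step 2 [NS]: N:car3-GO,E:wait,S:empty,W:wait | queues: N=0 E=0 S=0 W=3
Step 3 [NS]: N:empty,E:wait,S:empty,W:wait | queues: N=0 E=0 S=0 W=3
Step 4 [NS]: N:empty,E:wait,S:empty,W:wait | queues: N=0 E=0 S=0 W=3
Cars crossed by step 4: 2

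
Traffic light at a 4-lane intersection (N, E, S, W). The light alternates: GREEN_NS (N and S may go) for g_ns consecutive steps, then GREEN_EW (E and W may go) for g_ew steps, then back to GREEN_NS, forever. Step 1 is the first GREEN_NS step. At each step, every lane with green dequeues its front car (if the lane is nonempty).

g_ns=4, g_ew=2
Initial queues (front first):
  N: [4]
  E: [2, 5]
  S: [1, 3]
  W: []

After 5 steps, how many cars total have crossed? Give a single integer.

Step 1 [NS]: N:car4-GO,E:wait,S:car1-GO,W:wait | queues: N=0 E=2 S=1 W=0
Step 2 [NS]: N:empty,E:wait,S:car3-GO,W:wait | queues: N=0 E=2 S=0 W=0
Step 3 [NS]: N:empty,E:wait,S:empty,W:wait | queues: N=0 E=2 S=0 W=0
Step 4 [NS]: N:empty,E:wait,S:empty,W:wait | queues: N=0 E=2 S=0 W=0
Step 5 [EW]: N:wait,E:car2-GO,S:wait,W:empty | queues: N=0 E=1 S=0 W=0
Cars crossed by step 5: 4

Answer: 4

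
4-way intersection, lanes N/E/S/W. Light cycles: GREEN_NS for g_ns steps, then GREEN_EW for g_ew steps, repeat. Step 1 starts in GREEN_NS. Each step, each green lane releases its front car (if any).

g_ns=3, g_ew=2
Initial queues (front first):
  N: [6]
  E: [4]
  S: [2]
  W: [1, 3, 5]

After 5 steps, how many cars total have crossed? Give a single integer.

Step 1 [NS]: N:car6-GO,E:wait,S:car2-GO,W:wait | queues: N=0 E=1 S=0 W=3
Step 2 [NS]: N:empty,E:wait,S:empty,W:wait | queues: N=0 E=1 S=0 W=3
Step 3 [NS]: N:empty,E:wait,S:empty,W:wait | queues: N=0 E=1 S=0 W=3
Step 4 [EW]: N:wait,E:car4-GO,S:wait,W:car1-GO | queues: N=0 E=0 S=0 W=2
Step 5 [EW]: N:wait,E:empty,S:wait,W:car3-GO | queues: N=0 E=0 S=0 W=1
Cars crossed by step 5: 5

Answer: 5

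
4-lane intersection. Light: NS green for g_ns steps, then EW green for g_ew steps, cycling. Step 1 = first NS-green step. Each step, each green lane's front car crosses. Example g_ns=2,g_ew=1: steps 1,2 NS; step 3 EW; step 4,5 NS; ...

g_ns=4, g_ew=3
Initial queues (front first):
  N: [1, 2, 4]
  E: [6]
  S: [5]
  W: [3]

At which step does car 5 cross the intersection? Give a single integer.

Step 1 [NS]: N:car1-GO,E:wait,S:car5-GO,W:wait | queues: N=2 E=1 S=0 W=1
Step 2 [NS]: N:car2-GO,E:wait,S:empty,W:wait | queues: N=1 E=1 S=0 W=1
Step 3 [NS]: N:car4-GO,E:wait,S:empty,W:wait | queues: N=0 E=1 S=0 W=1
Step 4 [NS]: N:empty,E:wait,S:empty,W:wait | queues: N=0 E=1 S=0 W=1
Step 5 [EW]: N:wait,E:car6-GO,S:wait,W:car3-GO | queues: N=0 E=0 S=0 W=0
Car 5 crosses at step 1

1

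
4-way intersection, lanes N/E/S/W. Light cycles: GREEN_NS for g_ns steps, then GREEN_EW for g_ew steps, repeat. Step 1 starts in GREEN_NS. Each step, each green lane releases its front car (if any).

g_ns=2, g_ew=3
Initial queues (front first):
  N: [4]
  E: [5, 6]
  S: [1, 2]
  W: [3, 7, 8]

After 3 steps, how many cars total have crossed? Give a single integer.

Step 1 [NS]: N:car4-GO,E:wait,S:car1-GO,W:wait | queues: N=0 E=2 S=1 W=3
Step 2 [NS]: N:empty,E:wait,S:car2-GO,W:wait | queues: N=0 E=2 S=0 W=3
Step 3 [EW]: N:wait,E:car5-GO,S:wait,W:car3-GO | queues: N=0 E=1 S=0 W=2
Cars crossed by step 3: 5

Answer: 5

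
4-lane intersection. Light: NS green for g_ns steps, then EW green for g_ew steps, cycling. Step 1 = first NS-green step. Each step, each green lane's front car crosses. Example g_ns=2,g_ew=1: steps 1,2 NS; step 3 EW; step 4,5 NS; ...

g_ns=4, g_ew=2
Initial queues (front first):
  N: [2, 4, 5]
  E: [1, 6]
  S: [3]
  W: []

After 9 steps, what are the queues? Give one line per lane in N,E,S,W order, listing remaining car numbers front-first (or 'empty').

Step 1 [NS]: N:car2-GO,E:wait,S:car3-GO,W:wait | queues: N=2 E=2 S=0 W=0
Step 2 [NS]: N:car4-GO,E:wait,S:empty,W:wait | queues: N=1 E=2 S=0 W=0
Step 3 [NS]: N:car5-GO,E:wait,S:empty,W:wait | queues: N=0 E=2 S=0 W=0
Step 4 [NS]: N:empty,E:wait,S:empty,W:wait | queues: N=0 E=2 S=0 W=0
Step 5 [EW]: N:wait,E:car1-GO,S:wait,W:empty | queues: N=0 E=1 S=0 W=0
Step 6 [EW]: N:wait,E:car6-GO,S:wait,W:empty | queues: N=0 E=0 S=0 W=0

N: empty
E: empty
S: empty
W: empty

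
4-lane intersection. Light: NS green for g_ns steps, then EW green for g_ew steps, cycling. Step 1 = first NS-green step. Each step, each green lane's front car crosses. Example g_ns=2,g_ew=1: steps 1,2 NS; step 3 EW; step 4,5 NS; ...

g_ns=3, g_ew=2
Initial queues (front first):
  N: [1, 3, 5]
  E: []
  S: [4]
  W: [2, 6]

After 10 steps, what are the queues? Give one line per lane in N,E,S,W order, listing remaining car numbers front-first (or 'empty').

Step 1 [NS]: N:car1-GO,E:wait,S:car4-GO,W:wait | queues: N=2 E=0 S=0 W=2
Step 2 [NS]: N:car3-GO,E:wait,S:empty,W:wait | queues: N=1 E=0 S=0 W=2
Step 3 [NS]: N:car5-GO,E:wait,S:empty,W:wait | queues: N=0 E=0 S=0 W=2
Step 4 [EW]: N:wait,E:empty,S:wait,W:car2-GO | queues: N=0 E=0 S=0 W=1
Step 5 [EW]: N:wait,E:empty,S:wait,W:car6-GO | queues: N=0 E=0 S=0 W=0

N: empty
E: empty
S: empty
W: empty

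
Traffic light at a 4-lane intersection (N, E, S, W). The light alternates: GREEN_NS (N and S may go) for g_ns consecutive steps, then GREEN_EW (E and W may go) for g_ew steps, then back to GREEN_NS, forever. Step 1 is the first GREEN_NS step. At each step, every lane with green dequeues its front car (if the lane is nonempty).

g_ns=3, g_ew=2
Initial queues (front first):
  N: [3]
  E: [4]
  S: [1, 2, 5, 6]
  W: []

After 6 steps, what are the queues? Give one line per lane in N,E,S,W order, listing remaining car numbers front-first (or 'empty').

Step 1 [NS]: N:car3-GO,E:wait,S:car1-GO,W:wait | queues: N=0 E=1 S=3 W=0
Step 2 [NS]: N:empty,E:wait,S:car2-GO,W:wait | queues: N=0 E=1 S=2 W=0
Step 3 [NS]: N:empty,E:wait,S:car5-GO,W:wait | queues: N=0 E=1 S=1 W=0
Step 4 [EW]: N:wait,E:car4-GO,S:wait,W:empty | queues: N=0 E=0 S=1 W=0
Step 5 [EW]: N:wait,E:empty,S:wait,W:empty | queues: N=0 E=0 S=1 W=0
Step 6 [NS]: N:empty,E:wait,S:car6-GO,W:wait | queues: N=0 E=0 S=0 W=0

N: empty
E: empty
S: empty
W: empty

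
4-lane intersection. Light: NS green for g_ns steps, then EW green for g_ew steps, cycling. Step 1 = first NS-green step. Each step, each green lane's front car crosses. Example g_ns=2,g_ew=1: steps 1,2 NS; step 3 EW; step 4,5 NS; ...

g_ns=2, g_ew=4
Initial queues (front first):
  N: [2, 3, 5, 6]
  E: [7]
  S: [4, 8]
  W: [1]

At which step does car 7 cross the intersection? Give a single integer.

Step 1 [NS]: N:car2-GO,E:wait,S:car4-GO,W:wait | queues: N=3 E=1 S=1 W=1
Step 2 [NS]: N:car3-GO,E:wait,S:car8-GO,W:wait | queues: N=2 E=1 S=0 W=1
Step 3 [EW]: N:wait,E:car7-GO,S:wait,W:car1-GO | queues: N=2 E=0 S=0 W=0
Step 4 [EW]: N:wait,E:empty,S:wait,W:empty | queues: N=2 E=0 S=0 W=0
Step 5 [EW]: N:wait,E:empty,S:wait,W:empty | queues: N=2 E=0 S=0 W=0
Step 6 [EW]: N:wait,E:empty,S:wait,W:empty | queues: N=2 E=0 S=0 W=0
Step 7 [NS]: N:car5-GO,E:wait,S:empty,W:wait | queues: N=1 E=0 S=0 W=0
Step 8 [NS]: N:car6-GO,E:wait,S:empty,W:wait | queues: N=0 E=0 S=0 W=0
Car 7 crosses at step 3

3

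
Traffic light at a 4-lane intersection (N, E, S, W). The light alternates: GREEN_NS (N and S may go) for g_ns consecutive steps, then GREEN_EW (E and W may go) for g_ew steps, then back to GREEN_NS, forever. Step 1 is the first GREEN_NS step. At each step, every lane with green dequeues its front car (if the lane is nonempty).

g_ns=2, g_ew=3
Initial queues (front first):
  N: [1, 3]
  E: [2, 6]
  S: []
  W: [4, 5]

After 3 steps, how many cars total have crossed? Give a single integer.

Answer: 4

Derivation:
Step 1 [NS]: N:car1-GO,E:wait,S:empty,W:wait | queues: N=1 E=2 S=0 W=2
Step 2 [NS]: N:car3-GO,E:wait,S:empty,W:wait | queues: N=0 E=2 S=0 W=2
Step 3 [EW]: N:wait,E:car2-GO,S:wait,W:car4-GO | queues: N=0 E=1 S=0 W=1
Cars crossed by step 3: 4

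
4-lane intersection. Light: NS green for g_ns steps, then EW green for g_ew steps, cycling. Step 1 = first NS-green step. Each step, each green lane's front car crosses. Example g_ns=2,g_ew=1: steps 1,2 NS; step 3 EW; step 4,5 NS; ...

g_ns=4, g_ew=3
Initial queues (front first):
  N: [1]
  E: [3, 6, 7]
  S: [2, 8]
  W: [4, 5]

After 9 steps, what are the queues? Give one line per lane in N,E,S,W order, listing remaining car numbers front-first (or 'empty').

Step 1 [NS]: N:car1-GO,E:wait,S:car2-GO,W:wait | queues: N=0 E=3 S=1 W=2
Step 2 [NS]: N:empty,E:wait,S:car8-GO,W:wait | queues: N=0 E=3 S=0 W=2
Step 3 [NS]: N:empty,E:wait,S:empty,W:wait | queues: N=0 E=3 S=0 W=2
Step 4 [NS]: N:empty,E:wait,S:empty,W:wait | queues: N=0 E=3 S=0 W=2
Step 5 [EW]: N:wait,E:car3-GO,S:wait,W:car4-GO | queues: N=0 E=2 S=0 W=1
Step 6 [EW]: N:wait,E:car6-GO,S:wait,W:car5-GO | queues: N=0 E=1 S=0 W=0
Step 7 [EW]: N:wait,E:car7-GO,S:wait,W:empty | queues: N=0 E=0 S=0 W=0

N: empty
E: empty
S: empty
W: empty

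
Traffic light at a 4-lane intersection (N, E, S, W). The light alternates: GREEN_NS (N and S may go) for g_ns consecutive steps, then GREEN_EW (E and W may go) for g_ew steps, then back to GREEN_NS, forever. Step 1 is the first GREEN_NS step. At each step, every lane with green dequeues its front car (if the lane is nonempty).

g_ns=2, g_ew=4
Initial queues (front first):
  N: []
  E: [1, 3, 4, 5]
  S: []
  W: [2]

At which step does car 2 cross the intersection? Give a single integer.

Step 1 [NS]: N:empty,E:wait,S:empty,W:wait | queues: N=0 E=4 S=0 W=1
Step 2 [NS]: N:empty,E:wait,S:empty,W:wait | queues: N=0 E=4 S=0 W=1
Step 3 [EW]: N:wait,E:car1-GO,S:wait,W:car2-GO | queues: N=0 E=3 S=0 W=0
Step 4 [EW]: N:wait,E:car3-GO,S:wait,W:empty | queues: N=0 E=2 S=0 W=0
Step 5 [EW]: N:wait,E:car4-GO,S:wait,W:empty | queues: N=0 E=1 S=0 W=0
Step 6 [EW]: N:wait,E:car5-GO,S:wait,W:empty | queues: N=0 E=0 S=0 W=0
Car 2 crosses at step 3

3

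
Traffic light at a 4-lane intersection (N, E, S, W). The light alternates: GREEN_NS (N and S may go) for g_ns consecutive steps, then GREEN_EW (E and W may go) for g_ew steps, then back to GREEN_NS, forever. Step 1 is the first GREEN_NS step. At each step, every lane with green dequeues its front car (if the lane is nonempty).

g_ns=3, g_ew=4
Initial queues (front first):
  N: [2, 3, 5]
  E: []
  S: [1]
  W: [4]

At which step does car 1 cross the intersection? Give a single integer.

Step 1 [NS]: N:car2-GO,E:wait,S:car1-GO,W:wait | queues: N=2 E=0 S=0 W=1
Step 2 [NS]: N:car3-GO,E:wait,S:empty,W:wait | queues: N=1 E=0 S=0 W=1
Step 3 [NS]: N:car5-GO,E:wait,S:empty,W:wait | queues: N=0 E=0 S=0 W=1
Step 4 [EW]: N:wait,E:empty,S:wait,W:car4-GO | queues: N=0 E=0 S=0 W=0
Car 1 crosses at step 1

1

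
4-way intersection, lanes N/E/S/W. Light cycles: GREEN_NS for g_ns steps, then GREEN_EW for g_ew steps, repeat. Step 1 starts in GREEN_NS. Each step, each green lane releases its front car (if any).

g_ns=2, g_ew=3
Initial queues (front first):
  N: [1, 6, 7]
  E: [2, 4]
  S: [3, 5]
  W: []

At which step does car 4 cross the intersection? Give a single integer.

Step 1 [NS]: N:car1-GO,E:wait,S:car3-GO,W:wait | queues: N=2 E=2 S=1 W=0
Step 2 [NS]: N:car6-GO,E:wait,S:car5-GO,W:wait | queues: N=1 E=2 S=0 W=0
Step 3 [EW]: N:wait,E:car2-GO,S:wait,W:empty | queues: N=1 E=1 S=0 W=0
Step 4 [EW]: N:wait,E:car4-GO,S:wait,W:empty | queues: N=1 E=0 S=0 W=0
Step 5 [EW]: N:wait,E:empty,S:wait,W:empty | queues: N=1 E=0 S=0 W=0
Step 6 [NS]: N:car7-GO,E:wait,S:empty,W:wait | queues: N=0 E=0 S=0 W=0
Car 4 crosses at step 4

4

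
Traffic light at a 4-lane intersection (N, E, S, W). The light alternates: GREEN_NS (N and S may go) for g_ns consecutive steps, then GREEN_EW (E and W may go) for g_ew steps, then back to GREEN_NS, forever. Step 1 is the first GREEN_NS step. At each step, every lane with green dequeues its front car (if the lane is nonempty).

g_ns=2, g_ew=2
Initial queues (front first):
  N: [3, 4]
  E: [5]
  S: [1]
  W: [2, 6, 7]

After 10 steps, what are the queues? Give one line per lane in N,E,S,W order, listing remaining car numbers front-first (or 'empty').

Step 1 [NS]: N:car3-GO,E:wait,S:car1-GO,W:wait | queues: N=1 E=1 S=0 W=3
Step 2 [NS]: N:car4-GO,E:wait,S:empty,W:wait | queues: N=0 E=1 S=0 W=3
Step 3 [EW]: N:wait,E:car5-GO,S:wait,W:car2-GO | queues: N=0 E=0 S=0 W=2
Step 4 [EW]: N:wait,E:empty,S:wait,W:car6-GO | queues: N=0 E=0 S=0 W=1
Step 5 [NS]: N:empty,E:wait,S:empty,W:wait | queues: N=0 E=0 S=0 W=1
Step 6 [NS]: N:empty,E:wait,S:empty,W:wait | queues: N=0 E=0 S=0 W=1
Step 7 [EW]: N:wait,E:empty,S:wait,W:car7-GO | queues: N=0 E=0 S=0 W=0

N: empty
E: empty
S: empty
W: empty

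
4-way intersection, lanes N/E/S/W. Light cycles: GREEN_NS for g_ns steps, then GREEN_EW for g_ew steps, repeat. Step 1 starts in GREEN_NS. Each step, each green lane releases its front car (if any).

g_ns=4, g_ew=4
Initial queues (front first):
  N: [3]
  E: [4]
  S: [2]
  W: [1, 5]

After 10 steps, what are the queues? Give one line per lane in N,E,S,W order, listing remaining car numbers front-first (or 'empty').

Step 1 [NS]: N:car3-GO,E:wait,S:car2-GO,W:wait | queues: N=0 E=1 S=0 W=2
Step 2 [NS]: N:empty,E:wait,S:empty,W:wait | queues: N=0 E=1 S=0 W=2
Step 3 [NS]: N:empty,E:wait,S:empty,W:wait | queues: N=0 E=1 S=0 W=2
Step 4 [NS]: N:empty,E:wait,S:empty,W:wait | queues: N=0 E=1 S=0 W=2
Step 5 [EW]: N:wait,E:car4-GO,S:wait,W:car1-GO | queues: N=0 E=0 S=0 W=1
Step 6 [EW]: N:wait,E:empty,S:wait,W:car5-GO | queues: N=0 E=0 S=0 W=0

N: empty
E: empty
S: empty
W: empty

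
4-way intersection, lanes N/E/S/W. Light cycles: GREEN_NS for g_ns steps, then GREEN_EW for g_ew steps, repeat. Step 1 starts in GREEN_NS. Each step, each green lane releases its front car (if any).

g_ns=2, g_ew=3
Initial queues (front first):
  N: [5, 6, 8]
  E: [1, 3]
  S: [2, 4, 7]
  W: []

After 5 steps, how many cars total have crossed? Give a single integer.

Answer: 6

Derivation:
Step 1 [NS]: N:car5-GO,E:wait,S:car2-GO,W:wait | queues: N=2 E=2 S=2 W=0
Step 2 [NS]: N:car6-GO,E:wait,S:car4-GO,W:wait | queues: N=1 E=2 S=1 W=0
Step 3 [EW]: N:wait,E:car1-GO,S:wait,W:empty | queues: N=1 E=1 S=1 W=0
Step 4 [EW]: N:wait,E:car3-GO,S:wait,W:empty | queues: N=1 E=0 S=1 W=0
Step 5 [EW]: N:wait,E:empty,S:wait,W:empty | queues: N=1 E=0 S=1 W=0
Cars crossed by step 5: 6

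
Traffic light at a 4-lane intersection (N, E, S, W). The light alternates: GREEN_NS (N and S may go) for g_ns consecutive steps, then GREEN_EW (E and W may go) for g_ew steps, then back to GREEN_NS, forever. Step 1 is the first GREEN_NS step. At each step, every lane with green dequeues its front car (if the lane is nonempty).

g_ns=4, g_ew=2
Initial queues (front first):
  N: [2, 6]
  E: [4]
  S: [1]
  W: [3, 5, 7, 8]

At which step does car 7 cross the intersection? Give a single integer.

Step 1 [NS]: N:car2-GO,E:wait,S:car1-GO,W:wait | queues: N=1 E=1 S=0 W=4
Step 2 [NS]: N:car6-GO,E:wait,S:empty,W:wait | queues: N=0 E=1 S=0 W=4
Step 3 [NS]: N:empty,E:wait,S:empty,W:wait | queues: N=0 E=1 S=0 W=4
Step 4 [NS]: N:empty,E:wait,S:empty,W:wait | queues: N=0 E=1 S=0 W=4
Step 5 [EW]: N:wait,E:car4-GO,S:wait,W:car3-GO | queues: N=0 E=0 S=0 W=3
Step 6 [EW]: N:wait,E:empty,S:wait,W:car5-GO | queues: N=0 E=0 S=0 W=2
Step 7 [NS]: N:empty,E:wait,S:empty,W:wait | queues: N=0 E=0 S=0 W=2
Step 8 [NS]: N:empty,E:wait,S:empty,W:wait | queues: N=0 E=0 S=0 W=2
Step 9 [NS]: N:empty,E:wait,S:empty,W:wait | queues: N=0 E=0 S=0 W=2
Step 10 [NS]: N:empty,E:wait,S:empty,W:wait | queues: N=0 E=0 S=0 W=2
Step 11 [EW]: N:wait,E:empty,S:wait,W:car7-GO | queues: N=0 E=0 S=0 W=1
Step 12 [EW]: N:wait,E:empty,S:wait,W:car8-GO | queues: N=0 E=0 S=0 W=0
Car 7 crosses at step 11

11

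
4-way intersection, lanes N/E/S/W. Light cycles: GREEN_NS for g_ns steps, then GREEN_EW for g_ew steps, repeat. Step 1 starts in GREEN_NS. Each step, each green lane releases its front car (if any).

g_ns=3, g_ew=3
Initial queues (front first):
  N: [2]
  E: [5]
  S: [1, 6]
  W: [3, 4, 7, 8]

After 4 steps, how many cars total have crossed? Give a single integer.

Step 1 [NS]: N:car2-GO,E:wait,S:car1-GO,W:wait | queues: N=0 E=1 S=1 W=4
Step 2 [NS]: N:empty,E:wait,S:car6-GO,W:wait | queues: N=0 E=1 S=0 W=4
Step 3 [NS]: N:empty,E:wait,S:empty,W:wait | queues: N=0 E=1 S=0 W=4
Step 4 [EW]: N:wait,E:car5-GO,S:wait,W:car3-GO | queues: N=0 E=0 S=0 W=3
Cars crossed by step 4: 5

Answer: 5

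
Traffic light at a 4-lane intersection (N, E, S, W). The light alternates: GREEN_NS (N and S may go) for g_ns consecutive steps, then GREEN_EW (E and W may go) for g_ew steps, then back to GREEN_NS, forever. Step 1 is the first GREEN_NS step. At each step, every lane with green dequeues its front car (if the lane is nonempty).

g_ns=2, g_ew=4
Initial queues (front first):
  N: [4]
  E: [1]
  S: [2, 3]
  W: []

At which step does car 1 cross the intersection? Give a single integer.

Step 1 [NS]: N:car4-GO,E:wait,S:car2-GO,W:wait | queues: N=0 E=1 S=1 W=0
Step 2 [NS]: N:empty,E:wait,S:car3-GO,W:wait | queues: N=0 E=1 S=0 W=0
Step 3 [EW]: N:wait,E:car1-GO,S:wait,W:empty | queues: N=0 E=0 S=0 W=0
Car 1 crosses at step 3

3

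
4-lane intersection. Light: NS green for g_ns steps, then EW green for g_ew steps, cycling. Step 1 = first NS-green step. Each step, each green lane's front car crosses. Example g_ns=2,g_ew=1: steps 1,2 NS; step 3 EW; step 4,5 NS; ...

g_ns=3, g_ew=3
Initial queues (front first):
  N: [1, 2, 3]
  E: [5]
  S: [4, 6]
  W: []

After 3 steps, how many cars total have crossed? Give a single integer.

Step 1 [NS]: N:car1-GO,E:wait,S:car4-GO,W:wait | queues: N=2 E=1 S=1 W=0
Step 2 [NS]: N:car2-GO,E:wait,S:car6-GO,W:wait | queues: N=1 E=1 S=0 W=0
Step 3 [NS]: N:car3-GO,E:wait,S:empty,W:wait | queues: N=0 E=1 S=0 W=0
Cars crossed by step 3: 5

Answer: 5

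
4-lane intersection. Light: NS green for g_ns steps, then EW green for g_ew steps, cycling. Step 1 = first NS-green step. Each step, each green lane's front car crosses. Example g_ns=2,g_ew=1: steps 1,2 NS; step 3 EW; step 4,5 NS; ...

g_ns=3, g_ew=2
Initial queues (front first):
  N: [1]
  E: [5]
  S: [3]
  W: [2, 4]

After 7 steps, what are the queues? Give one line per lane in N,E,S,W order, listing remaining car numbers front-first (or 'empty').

Step 1 [NS]: N:car1-GO,E:wait,S:car3-GO,W:wait | queues: N=0 E=1 S=0 W=2
Step 2 [NS]: N:empty,E:wait,S:empty,W:wait | queues: N=0 E=1 S=0 W=2
Step 3 [NS]: N:empty,E:wait,S:empty,W:wait | queues: N=0 E=1 S=0 W=2
Step 4 [EW]: N:wait,E:car5-GO,S:wait,W:car2-GO | queues: N=0 E=0 S=0 W=1
Step 5 [EW]: N:wait,E:empty,S:wait,W:car4-GO | queues: N=0 E=0 S=0 W=0

N: empty
E: empty
S: empty
W: empty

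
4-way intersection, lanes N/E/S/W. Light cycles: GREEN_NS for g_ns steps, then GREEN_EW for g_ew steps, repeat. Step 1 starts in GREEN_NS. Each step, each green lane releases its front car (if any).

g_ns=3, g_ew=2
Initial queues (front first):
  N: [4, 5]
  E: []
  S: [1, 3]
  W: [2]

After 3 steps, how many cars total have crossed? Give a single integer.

Answer: 4

Derivation:
Step 1 [NS]: N:car4-GO,E:wait,S:car1-GO,W:wait | queues: N=1 E=0 S=1 W=1
Step 2 [NS]: N:car5-GO,E:wait,S:car3-GO,W:wait | queues: N=0 E=0 S=0 W=1
Step 3 [NS]: N:empty,E:wait,S:empty,W:wait | queues: N=0 E=0 S=0 W=1
Cars crossed by step 3: 4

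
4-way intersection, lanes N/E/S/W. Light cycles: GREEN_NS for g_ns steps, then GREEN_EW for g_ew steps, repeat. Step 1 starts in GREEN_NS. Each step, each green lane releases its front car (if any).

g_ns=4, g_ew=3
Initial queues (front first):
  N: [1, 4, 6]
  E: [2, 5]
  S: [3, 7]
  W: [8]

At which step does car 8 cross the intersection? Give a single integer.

Step 1 [NS]: N:car1-GO,E:wait,S:car3-GO,W:wait | queues: N=2 E=2 S=1 W=1
Step 2 [NS]: N:car4-GO,E:wait,S:car7-GO,W:wait | queues: N=1 E=2 S=0 W=1
Step 3 [NS]: N:car6-GO,E:wait,S:empty,W:wait | queues: N=0 E=2 S=0 W=1
Step 4 [NS]: N:empty,E:wait,S:empty,W:wait | queues: N=0 E=2 S=0 W=1
Step 5 [EW]: N:wait,E:car2-GO,S:wait,W:car8-GO | queues: N=0 E=1 S=0 W=0
Step 6 [EW]: N:wait,E:car5-GO,S:wait,W:empty | queues: N=0 E=0 S=0 W=0
Car 8 crosses at step 5

5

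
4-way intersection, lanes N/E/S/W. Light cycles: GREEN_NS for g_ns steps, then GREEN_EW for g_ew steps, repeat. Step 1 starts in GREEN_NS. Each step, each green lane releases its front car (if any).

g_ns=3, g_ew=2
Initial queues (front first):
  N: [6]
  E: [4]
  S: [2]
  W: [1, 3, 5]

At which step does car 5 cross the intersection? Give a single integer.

Step 1 [NS]: N:car6-GO,E:wait,S:car2-GO,W:wait | queues: N=0 E=1 S=0 W=3
Step 2 [NS]: N:empty,E:wait,S:empty,W:wait | queues: N=0 E=1 S=0 W=3
Step 3 [NS]: N:empty,E:wait,S:empty,W:wait | queues: N=0 E=1 S=0 W=3
Step 4 [EW]: N:wait,E:car4-GO,S:wait,W:car1-GO | queues: N=0 E=0 S=0 W=2
Step 5 [EW]: N:wait,E:empty,S:wait,W:car3-GO | queues: N=0 E=0 S=0 W=1
Step 6 [NS]: N:empty,E:wait,S:empty,W:wait | queues: N=0 E=0 S=0 W=1
Step 7 [NS]: N:empty,E:wait,S:empty,W:wait | queues: N=0 E=0 S=0 W=1
Step 8 [NS]: N:empty,E:wait,S:empty,W:wait | queues: N=0 E=0 S=0 W=1
Step 9 [EW]: N:wait,E:empty,S:wait,W:car5-GO | queues: N=0 E=0 S=0 W=0
Car 5 crosses at step 9

9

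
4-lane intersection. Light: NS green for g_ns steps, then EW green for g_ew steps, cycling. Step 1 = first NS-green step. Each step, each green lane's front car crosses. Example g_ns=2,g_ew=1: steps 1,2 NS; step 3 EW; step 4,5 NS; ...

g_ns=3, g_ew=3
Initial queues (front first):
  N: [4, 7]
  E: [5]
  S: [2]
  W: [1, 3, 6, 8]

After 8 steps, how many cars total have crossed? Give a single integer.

Step 1 [NS]: N:car4-GO,E:wait,S:car2-GO,W:wait | queues: N=1 E=1 S=0 W=4
Step 2 [NS]: N:car7-GO,E:wait,S:empty,W:wait | queues: N=0 E=1 S=0 W=4
Step 3 [NS]: N:empty,E:wait,S:empty,W:wait | queues: N=0 E=1 S=0 W=4
Step 4 [EW]: N:wait,E:car5-GO,S:wait,W:car1-GO | queues: N=0 E=0 S=0 W=3
Step 5 [EW]: N:wait,E:empty,S:wait,W:car3-GO | queues: N=0 E=0 S=0 W=2
Step 6 [EW]: N:wait,E:empty,S:wait,W:car6-GO | queues: N=0 E=0 S=0 W=1
Step 7 [NS]: N:empty,E:wait,S:empty,W:wait | queues: N=0 E=0 S=0 W=1
Step 8 [NS]: N:empty,E:wait,S:empty,W:wait | queues: N=0 E=0 S=0 W=1
Cars crossed by step 8: 7

Answer: 7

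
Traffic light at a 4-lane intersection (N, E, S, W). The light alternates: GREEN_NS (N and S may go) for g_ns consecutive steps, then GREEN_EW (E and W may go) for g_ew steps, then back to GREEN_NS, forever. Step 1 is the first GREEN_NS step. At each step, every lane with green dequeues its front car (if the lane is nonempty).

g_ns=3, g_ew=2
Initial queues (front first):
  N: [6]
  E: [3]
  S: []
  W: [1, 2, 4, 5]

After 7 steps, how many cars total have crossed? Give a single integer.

Answer: 4

Derivation:
Step 1 [NS]: N:car6-GO,E:wait,S:empty,W:wait | queues: N=0 E=1 S=0 W=4
Step 2 [NS]: N:empty,E:wait,S:empty,W:wait | queues: N=0 E=1 S=0 W=4
Step 3 [NS]: N:empty,E:wait,S:empty,W:wait | queues: N=0 E=1 S=0 W=4
Step 4 [EW]: N:wait,E:car3-GO,S:wait,W:car1-GO | queues: N=0 E=0 S=0 W=3
Step 5 [EW]: N:wait,E:empty,S:wait,W:car2-GO | queues: N=0 E=0 S=0 W=2
Step 6 [NS]: N:empty,E:wait,S:empty,W:wait | queues: N=0 E=0 S=0 W=2
Step 7 [NS]: N:empty,E:wait,S:empty,W:wait | queues: N=0 E=0 S=0 W=2
Cars crossed by step 7: 4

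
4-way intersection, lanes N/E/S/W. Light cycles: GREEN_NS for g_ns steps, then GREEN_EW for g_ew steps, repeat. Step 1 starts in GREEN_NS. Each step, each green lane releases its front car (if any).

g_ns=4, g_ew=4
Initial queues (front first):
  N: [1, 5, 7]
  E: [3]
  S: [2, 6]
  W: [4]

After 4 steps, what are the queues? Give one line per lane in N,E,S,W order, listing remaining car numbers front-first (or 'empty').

Step 1 [NS]: N:car1-GO,E:wait,S:car2-GO,W:wait | queues: N=2 E=1 S=1 W=1
Step 2 [NS]: N:car5-GO,E:wait,S:car6-GO,W:wait | queues: N=1 E=1 S=0 W=1
Step 3 [NS]: N:car7-GO,E:wait,S:empty,W:wait | queues: N=0 E=1 S=0 W=1
Step 4 [NS]: N:empty,E:wait,S:empty,W:wait | queues: N=0 E=1 S=0 W=1

N: empty
E: 3
S: empty
W: 4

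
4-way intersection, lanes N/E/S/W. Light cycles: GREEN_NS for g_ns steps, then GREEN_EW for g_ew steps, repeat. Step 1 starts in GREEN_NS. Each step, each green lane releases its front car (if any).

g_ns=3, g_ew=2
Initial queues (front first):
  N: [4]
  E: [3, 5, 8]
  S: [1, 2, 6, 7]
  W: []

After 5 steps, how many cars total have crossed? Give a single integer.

Step 1 [NS]: N:car4-GO,E:wait,S:car1-GO,W:wait | queues: N=0 E=3 S=3 W=0
Step 2 [NS]: N:empty,E:wait,S:car2-GO,W:wait | queues: N=0 E=3 S=2 W=0
Step 3 [NS]: N:empty,E:wait,S:car6-GO,W:wait | queues: N=0 E=3 S=1 W=0
Step 4 [EW]: N:wait,E:car3-GO,S:wait,W:empty | queues: N=0 E=2 S=1 W=0
Step 5 [EW]: N:wait,E:car5-GO,S:wait,W:empty | queues: N=0 E=1 S=1 W=0
Cars crossed by step 5: 6

Answer: 6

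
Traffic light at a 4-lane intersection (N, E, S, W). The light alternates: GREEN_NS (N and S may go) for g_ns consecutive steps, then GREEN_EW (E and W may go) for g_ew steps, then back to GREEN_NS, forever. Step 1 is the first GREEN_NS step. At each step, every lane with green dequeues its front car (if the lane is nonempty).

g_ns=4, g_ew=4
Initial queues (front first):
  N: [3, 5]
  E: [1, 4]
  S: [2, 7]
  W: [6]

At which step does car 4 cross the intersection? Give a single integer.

Step 1 [NS]: N:car3-GO,E:wait,S:car2-GO,W:wait | queues: N=1 E=2 S=1 W=1
Step 2 [NS]: N:car5-GO,E:wait,S:car7-GO,W:wait | queues: N=0 E=2 S=0 W=1
Step 3 [NS]: N:empty,E:wait,S:empty,W:wait | queues: N=0 E=2 S=0 W=1
Step 4 [NS]: N:empty,E:wait,S:empty,W:wait | queues: N=0 E=2 S=0 W=1
Step 5 [EW]: N:wait,E:car1-GO,S:wait,W:car6-GO | queues: N=0 E=1 S=0 W=0
Step 6 [EW]: N:wait,E:car4-GO,S:wait,W:empty | queues: N=0 E=0 S=0 W=0
Car 4 crosses at step 6

6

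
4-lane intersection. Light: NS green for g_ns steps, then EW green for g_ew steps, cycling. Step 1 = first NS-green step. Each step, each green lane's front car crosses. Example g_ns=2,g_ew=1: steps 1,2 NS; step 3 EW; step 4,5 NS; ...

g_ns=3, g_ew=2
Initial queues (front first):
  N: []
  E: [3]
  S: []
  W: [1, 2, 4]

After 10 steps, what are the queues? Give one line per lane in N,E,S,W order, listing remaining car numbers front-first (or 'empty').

Step 1 [NS]: N:empty,E:wait,S:empty,W:wait | queues: N=0 E=1 S=0 W=3
Step 2 [NS]: N:empty,E:wait,S:empty,W:wait | queues: N=0 E=1 S=0 W=3
Step 3 [NS]: N:empty,E:wait,S:empty,W:wait | queues: N=0 E=1 S=0 W=3
Step 4 [EW]: N:wait,E:car3-GO,S:wait,W:car1-GO | queues: N=0 E=0 S=0 W=2
Step 5 [EW]: N:wait,E:empty,S:wait,W:car2-GO | queues: N=0 E=0 S=0 W=1
Step 6 [NS]: N:empty,E:wait,S:empty,W:wait | queues: N=0 E=0 S=0 W=1
Step 7 [NS]: N:empty,E:wait,S:empty,W:wait | queues: N=0 E=0 S=0 W=1
Step 8 [NS]: N:empty,E:wait,S:empty,W:wait | queues: N=0 E=0 S=0 W=1
Step 9 [EW]: N:wait,E:empty,S:wait,W:car4-GO | queues: N=0 E=0 S=0 W=0

N: empty
E: empty
S: empty
W: empty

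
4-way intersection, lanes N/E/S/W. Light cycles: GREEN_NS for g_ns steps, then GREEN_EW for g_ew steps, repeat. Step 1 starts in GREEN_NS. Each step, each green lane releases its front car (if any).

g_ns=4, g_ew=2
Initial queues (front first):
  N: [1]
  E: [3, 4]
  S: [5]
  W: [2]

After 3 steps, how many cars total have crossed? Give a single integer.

Answer: 2

Derivation:
Step 1 [NS]: N:car1-GO,E:wait,S:car5-GO,W:wait | queues: N=0 E=2 S=0 W=1
Step 2 [NS]: N:empty,E:wait,S:empty,W:wait | queues: N=0 E=2 S=0 W=1
Step 3 [NS]: N:empty,E:wait,S:empty,W:wait | queues: N=0 E=2 S=0 W=1
Cars crossed by step 3: 2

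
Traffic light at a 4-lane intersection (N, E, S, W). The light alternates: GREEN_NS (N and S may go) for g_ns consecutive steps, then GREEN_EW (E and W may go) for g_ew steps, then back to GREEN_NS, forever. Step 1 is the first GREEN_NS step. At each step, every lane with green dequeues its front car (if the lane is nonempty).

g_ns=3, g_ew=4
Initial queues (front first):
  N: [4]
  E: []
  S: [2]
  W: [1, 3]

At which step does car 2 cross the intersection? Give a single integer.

Step 1 [NS]: N:car4-GO,E:wait,S:car2-GO,W:wait | queues: N=0 E=0 S=0 W=2
Step 2 [NS]: N:empty,E:wait,S:empty,W:wait | queues: N=0 E=0 S=0 W=2
Step 3 [NS]: N:empty,E:wait,S:empty,W:wait | queues: N=0 E=0 S=0 W=2
Step 4 [EW]: N:wait,E:empty,S:wait,W:car1-GO | queues: N=0 E=0 S=0 W=1
Step 5 [EW]: N:wait,E:empty,S:wait,W:car3-GO | queues: N=0 E=0 S=0 W=0
Car 2 crosses at step 1

1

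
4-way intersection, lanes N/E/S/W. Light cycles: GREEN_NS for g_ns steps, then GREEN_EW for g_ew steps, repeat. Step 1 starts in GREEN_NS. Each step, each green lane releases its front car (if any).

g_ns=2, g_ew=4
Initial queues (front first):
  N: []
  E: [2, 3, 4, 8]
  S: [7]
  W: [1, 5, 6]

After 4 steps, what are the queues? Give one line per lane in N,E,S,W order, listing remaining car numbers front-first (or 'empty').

Step 1 [NS]: N:empty,E:wait,S:car7-GO,W:wait | queues: N=0 E=4 S=0 W=3
Step 2 [NS]: N:empty,E:wait,S:empty,W:wait | queues: N=0 E=4 S=0 W=3
Step 3 [EW]: N:wait,E:car2-GO,S:wait,W:car1-GO | queues: N=0 E=3 S=0 W=2
Step 4 [EW]: N:wait,E:car3-GO,S:wait,W:car5-GO | queues: N=0 E=2 S=0 W=1

N: empty
E: 4 8
S: empty
W: 6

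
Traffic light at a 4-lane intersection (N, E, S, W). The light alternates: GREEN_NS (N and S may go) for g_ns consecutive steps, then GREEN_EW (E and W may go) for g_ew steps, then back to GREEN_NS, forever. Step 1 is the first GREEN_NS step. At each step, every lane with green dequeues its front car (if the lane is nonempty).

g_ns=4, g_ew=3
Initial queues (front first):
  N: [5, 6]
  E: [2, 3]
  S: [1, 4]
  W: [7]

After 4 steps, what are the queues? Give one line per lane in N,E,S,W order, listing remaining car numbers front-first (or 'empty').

Step 1 [NS]: N:car5-GO,E:wait,S:car1-GO,W:wait | queues: N=1 E=2 S=1 W=1
Step 2 [NS]: N:car6-GO,E:wait,S:car4-GO,W:wait | queues: N=0 E=2 S=0 W=1
Step 3 [NS]: N:empty,E:wait,S:empty,W:wait | queues: N=0 E=2 S=0 W=1
Step 4 [NS]: N:empty,E:wait,S:empty,W:wait | queues: N=0 E=2 S=0 W=1

N: empty
E: 2 3
S: empty
W: 7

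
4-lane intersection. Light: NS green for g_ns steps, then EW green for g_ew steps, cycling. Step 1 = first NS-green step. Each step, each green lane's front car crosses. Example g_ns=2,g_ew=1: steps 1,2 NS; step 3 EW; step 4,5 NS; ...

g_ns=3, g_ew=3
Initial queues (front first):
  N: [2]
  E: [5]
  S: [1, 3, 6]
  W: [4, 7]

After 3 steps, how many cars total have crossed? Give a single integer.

Answer: 4

Derivation:
Step 1 [NS]: N:car2-GO,E:wait,S:car1-GO,W:wait | queues: N=0 E=1 S=2 W=2
Step 2 [NS]: N:empty,E:wait,S:car3-GO,W:wait | queues: N=0 E=1 S=1 W=2
Step 3 [NS]: N:empty,E:wait,S:car6-GO,W:wait | queues: N=0 E=1 S=0 W=2
Cars crossed by step 3: 4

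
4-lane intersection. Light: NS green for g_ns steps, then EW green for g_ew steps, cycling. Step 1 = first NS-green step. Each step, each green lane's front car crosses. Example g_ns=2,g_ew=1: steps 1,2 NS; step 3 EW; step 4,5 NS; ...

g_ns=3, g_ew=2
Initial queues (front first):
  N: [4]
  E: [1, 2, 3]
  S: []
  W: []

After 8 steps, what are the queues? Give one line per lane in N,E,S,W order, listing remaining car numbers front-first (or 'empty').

Step 1 [NS]: N:car4-GO,E:wait,S:empty,W:wait | queues: N=0 E=3 S=0 W=0
Step 2 [NS]: N:empty,E:wait,S:empty,W:wait | queues: N=0 E=3 S=0 W=0
Step 3 [NS]: N:empty,E:wait,S:empty,W:wait | queues: N=0 E=3 S=0 W=0
Step 4 [EW]: N:wait,E:car1-GO,S:wait,W:empty | queues: N=0 E=2 S=0 W=0
Step 5 [EW]: N:wait,E:car2-GO,S:wait,W:empty | queues: N=0 E=1 S=0 W=0
Step 6 [NS]: N:empty,E:wait,S:empty,W:wait | queues: N=0 E=1 S=0 W=0
Step 7 [NS]: N:empty,E:wait,S:empty,W:wait | queues: N=0 E=1 S=0 W=0
Step 8 [NS]: N:empty,E:wait,S:empty,W:wait | queues: N=0 E=1 S=0 W=0

N: empty
E: 3
S: empty
W: empty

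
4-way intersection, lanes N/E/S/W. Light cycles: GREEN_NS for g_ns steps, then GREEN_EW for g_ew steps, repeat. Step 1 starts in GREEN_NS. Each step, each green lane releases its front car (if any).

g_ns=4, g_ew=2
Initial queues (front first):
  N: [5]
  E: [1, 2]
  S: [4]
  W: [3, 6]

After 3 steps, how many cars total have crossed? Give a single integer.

Answer: 2

Derivation:
Step 1 [NS]: N:car5-GO,E:wait,S:car4-GO,W:wait | queues: N=0 E=2 S=0 W=2
Step 2 [NS]: N:empty,E:wait,S:empty,W:wait | queues: N=0 E=2 S=0 W=2
Step 3 [NS]: N:empty,E:wait,S:empty,W:wait | queues: N=0 E=2 S=0 W=2
Cars crossed by step 3: 2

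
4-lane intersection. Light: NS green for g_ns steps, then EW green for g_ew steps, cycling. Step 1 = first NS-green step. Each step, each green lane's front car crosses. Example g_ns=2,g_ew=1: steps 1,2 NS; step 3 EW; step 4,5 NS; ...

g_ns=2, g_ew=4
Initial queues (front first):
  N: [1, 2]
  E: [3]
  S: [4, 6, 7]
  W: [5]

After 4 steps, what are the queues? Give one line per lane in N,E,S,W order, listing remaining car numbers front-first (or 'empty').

Step 1 [NS]: N:car1-GO,E:wait,S:car4-GO,W:wait | queues: N=1 E=1 S=2 W=1
Step 2 [NS]: N:car2-GO,E:wait,S:car6-GO,W:wait | queues: N=0 E=1 S=1 W=1
Step 3 [EW]: N:wait,E:car3-GO,S:wait,W:car5-GO | queues: N=0 E=0 S=1 W=0
Step 4 [EW]: N:wait,E:empty,S:wait,W:empty | queues: N=0 E=0 S=1 W=0

N: empty
E: empty
S: 7
W: empty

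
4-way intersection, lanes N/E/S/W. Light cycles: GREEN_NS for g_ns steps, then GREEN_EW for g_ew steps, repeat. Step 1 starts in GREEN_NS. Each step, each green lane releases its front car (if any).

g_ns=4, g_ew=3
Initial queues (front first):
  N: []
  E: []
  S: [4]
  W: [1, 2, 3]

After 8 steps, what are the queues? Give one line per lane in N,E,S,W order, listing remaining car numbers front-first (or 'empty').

Step 1 [NS]: N:empty,E:wait,S:car4-GO,W:wait | queues: N=0 E=0 S=0 W=3
Step 2 [NS]: N:empty,E:wait,S:empty,W:wait | queues: N=0 E=0 S=0 W=3
Step 3 [NS]: N:empty,E:wait,S:empty,W:wait | queues: N=0 E=0 S=0 W=3
Step 4 [NS]: N:empty,E:wait,S:empty,W:wait | queues: N=0 E=0 S=0 W=3
Step 5 [EW]: N:wait,E:empty,S:wait,W:car1-GO | queues: N=0 E=0 S=0 W=2
Step 6 [EW]: N:wait,E:empty,S:wait,W:car2-GO | queues: N=0 E=0 S=0 W=1
Step 7 [EW]: N:wait,E:empty,S:wait,W:car3-GO | queues: N=0 E=0 S=0 W=0

N: empty
E: empty
S: empty
W: empty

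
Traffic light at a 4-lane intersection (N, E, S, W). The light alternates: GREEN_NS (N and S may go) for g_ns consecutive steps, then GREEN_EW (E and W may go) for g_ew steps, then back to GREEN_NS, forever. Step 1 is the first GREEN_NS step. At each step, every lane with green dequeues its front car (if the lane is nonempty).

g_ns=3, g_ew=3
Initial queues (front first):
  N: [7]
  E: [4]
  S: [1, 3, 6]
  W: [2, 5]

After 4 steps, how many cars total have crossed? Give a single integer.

Step 1 [NS]: N:car7-GO,E:wait,S:car1-GO,W:wait | queues: N=0 E=1 S=2 W=2
Step 2 [NS]: N:empty,E:wait,S:car3-GO,W:wait | queues: N=0 E=1 S=1 W=2
Step 3 [NS]: N:empty,E:wait,S:car6-GO,W:wait | queues: N=0 E=1 S=0 W=2
Step 4 [EW]: N:wait,E:car4-GO,S:wait,W:car2-GO | queues: N=0 E=0 S=0 W=1
Cars crossed by step 4: 6

Answer: 6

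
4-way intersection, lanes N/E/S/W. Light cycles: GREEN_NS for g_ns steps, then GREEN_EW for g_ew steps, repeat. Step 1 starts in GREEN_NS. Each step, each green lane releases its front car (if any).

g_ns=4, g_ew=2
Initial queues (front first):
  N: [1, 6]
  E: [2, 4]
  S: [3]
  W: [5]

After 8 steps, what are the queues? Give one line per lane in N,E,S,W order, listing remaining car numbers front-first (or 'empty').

Step 1 [NS]: N:car1-GO,E:wait,S:car3-GO,W:wait | queues: N=1 E=2 S=0 W=1
Step 2 [NS]: N:car6-GO,E:wait,S:empty,W:wait | queues: N=0 E=2 S=0 W=1
Step 3 [NS]: N:empty,E:wait,S:empty,W:wait | queues: N=0 E=2 S=0 W=1
Step 4 [NS]: N:empty,E:wait,S:empty,W:wait | queues: N=0 E=2 S=0 W=1
Step 5 [EW]: N:wait,E:car2-GO,S:wait,W:car5-GO | queues: N=0 E=1 S=0 W=0
Step 6 [EW]: N:wait,E:car4-GO,S:wait,W:empty | queues: N=0 E=0 S=0 W=0

N: empty
E: empty
S: empty
W: empty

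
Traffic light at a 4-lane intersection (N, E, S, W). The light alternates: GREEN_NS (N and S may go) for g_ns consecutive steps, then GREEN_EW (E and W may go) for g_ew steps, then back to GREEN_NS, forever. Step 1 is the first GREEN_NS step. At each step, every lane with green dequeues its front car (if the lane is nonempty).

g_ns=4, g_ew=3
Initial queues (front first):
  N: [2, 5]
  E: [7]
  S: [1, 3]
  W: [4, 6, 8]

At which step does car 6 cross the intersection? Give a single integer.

Step 1 [NS]: N:car2-GO,E:wait,S:car1-GO,W:wait | queues: N=1 E=1 S=1 W=3
Step 2 [NS]: N:car5-GO,E:wait,S:car3-GO,W:wait | queues: N=0 E=1 S=0 W=3
Step 3 [NS]: N:empty,E:wait,S:empty,W:wait | queues: N=0 E=1 S=0 W=3
Step 4 [NS]: N:empty,E:wait,S:empty,W:wait | queues: N=0 E=1 S=0 W=3
Step 5 [EW]: N:wait,E:car7-GO,S:wait,W:car4-GO | queues: N=0 E=0 S=0 W=2
Step 6 [EW]: N:wait,E:empty,S:wait,W:car6-GO | queues: N=0 E=0 S=0 W=1
Step 7 [EW]: N:wait,E:empty,S:wait,W:car8-GO | queues: N=0 E=0 S=0 W=0
Car 6 crosses at step 6

6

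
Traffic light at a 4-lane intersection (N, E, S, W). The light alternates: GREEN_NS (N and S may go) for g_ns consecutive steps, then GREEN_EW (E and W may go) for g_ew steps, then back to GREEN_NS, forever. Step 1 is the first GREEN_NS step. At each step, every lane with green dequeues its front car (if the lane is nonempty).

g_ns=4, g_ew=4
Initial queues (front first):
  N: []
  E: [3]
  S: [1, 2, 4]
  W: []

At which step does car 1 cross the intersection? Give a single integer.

Step 1 [NS]: N:empty,E:wait,S:car1-GO,W:wait | queues: N=0 E=1 S=2 W=0
Step 2 [NS]: N:empty,E:wait,S:car2-GO,W:wait | queues: N=0 E=1 S=1 W=0
Step 3 [NS]: N:empty,E:wait,S:car4-GO,W:wait | queues: N=0 E=1 S=0 W=0
Step 4 [NS]: N:empty,E:wait,S:empty,W:wait | queues: N=0 E=1 S=0 W=0
Step 5 [EW]: N:wait,E:car3-GO,S:wait,W:empty | queues: N=0 E=0 S=0 W=0
Car 1 crosses at step 1

1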